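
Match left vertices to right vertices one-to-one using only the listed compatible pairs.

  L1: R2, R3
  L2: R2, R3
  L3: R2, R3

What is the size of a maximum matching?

Unit-capacity flow: source→left, listed edges, right→sink; max matching = max flow.
Augmenting path L1→R2 (+1); matched 1.
Augmenting path L2→R3 (+1); matched 2.
No augmenting path remains; maximum matching = 2.
König certificate: {R2, R3} is a vertex cover of size 2 (every listed pair touches it), so no matching can be larger.

2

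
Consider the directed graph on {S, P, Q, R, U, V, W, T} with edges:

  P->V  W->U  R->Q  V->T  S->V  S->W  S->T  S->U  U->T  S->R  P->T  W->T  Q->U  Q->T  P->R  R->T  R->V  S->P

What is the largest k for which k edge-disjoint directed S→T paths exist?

6

Assign every edge capacity 1; by Menger, the answer equals the max flow.
Path S→T (+1); total 1.
Path S→P→T (+1); total 2.
Path S→R→T (+1); total 3.
Path S→U→T (+1); total 4.
Path S→V→T (+1); total 5.
Path S→W→T (+1); total 6.
No residual S→T path; max flow = 6.
Certifying cut of size 6: {S→P, S→R, S→T, S→U, S→V, S→W}.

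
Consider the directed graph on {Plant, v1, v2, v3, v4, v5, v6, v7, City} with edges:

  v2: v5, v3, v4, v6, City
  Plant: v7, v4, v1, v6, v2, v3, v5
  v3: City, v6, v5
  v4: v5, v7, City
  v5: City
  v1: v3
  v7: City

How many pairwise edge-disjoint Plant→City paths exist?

5

Assign every edge capacity 1; by Menger, the answer equals the max flow.
Path Plant→v2→City (+1); total 1.
Path Plant→v3→City (+1); total 2.
Path Plant→v4→City (+1); total 3.
Path Plant→v5→City (+1); total 4.
Path Plant→v7→City (+1); total 5.
No residual Plant→City path; max flow = 5.
Certifying cut of size 5: {Plant→v2, Plant→v4, Plant→v7, v3→City, v5→City}.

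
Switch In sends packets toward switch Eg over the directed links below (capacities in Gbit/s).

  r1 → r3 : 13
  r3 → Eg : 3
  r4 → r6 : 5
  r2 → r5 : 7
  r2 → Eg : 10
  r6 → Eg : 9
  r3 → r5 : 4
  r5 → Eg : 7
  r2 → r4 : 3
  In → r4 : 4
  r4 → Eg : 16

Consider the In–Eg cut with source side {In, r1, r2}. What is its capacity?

Edges leaving {In, r1, r2}: In→r4 (4), r1→r3 (13), r2→r4 (3), r2→r5 (7), r2→Eg (10).
Cut capacity = 4 + 13 + 3 + 7 + 10 = 37.

37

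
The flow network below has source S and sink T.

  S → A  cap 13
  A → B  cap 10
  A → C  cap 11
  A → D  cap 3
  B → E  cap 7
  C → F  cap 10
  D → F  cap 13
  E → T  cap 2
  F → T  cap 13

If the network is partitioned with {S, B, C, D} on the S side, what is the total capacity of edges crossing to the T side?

Edges leaving {S, B, C, D}: S→A (13), B→E (7), C→F (10), D→F (13).
Cut capacity = 13 + 7 + 10 + 13 = 43.

43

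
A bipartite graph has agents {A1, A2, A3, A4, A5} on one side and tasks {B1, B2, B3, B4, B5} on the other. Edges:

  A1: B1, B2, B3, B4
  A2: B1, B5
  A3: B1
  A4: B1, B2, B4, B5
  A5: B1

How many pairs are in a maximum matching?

4

Unit-capacity flow: source→left, listed edges, right→sink; max matching = max flow.
Augmenting path A1→B1 (+1); matched 1.
Augmenting path A2→B5 (+1); matched 2.
Augmenting path A4→B2 (+1); matched 3.
Augmenting path A3→B1→A1→B3 (+1); matched 4.
No augmenting path remains; maximum matching = 4.
König certificate: {A1, A2, A4, B1} is a vertex cover of size 4 (every listed pair touches it), so no matching can be larger.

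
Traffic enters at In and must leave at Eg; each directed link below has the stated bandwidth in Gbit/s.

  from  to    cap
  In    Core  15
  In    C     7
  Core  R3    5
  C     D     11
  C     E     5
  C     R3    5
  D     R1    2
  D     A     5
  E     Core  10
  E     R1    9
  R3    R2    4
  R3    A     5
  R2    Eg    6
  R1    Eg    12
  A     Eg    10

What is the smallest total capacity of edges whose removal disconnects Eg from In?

Augment In→Core→R3→R2→Eg: bottleneck 4, flow now 4.
Augment In→Core→R3→A→Eg: bottleneck 1, flow now 5.
Augment In→C→D→R1→Eg: bottleneck 2, flow now 7.
Augment In→C→D→A→Eg: bottleneck 5, flow now 12.
No augmenting path remains; maximum flow = 12.
By max-flow min-cut, the minimum cut capacity equals the max flow.
In the residual graph, reachable from In: {In, Core}.
Min-cut edges: In→C (7), Core→R3 (5); capacity 7 + 5 = 12.

12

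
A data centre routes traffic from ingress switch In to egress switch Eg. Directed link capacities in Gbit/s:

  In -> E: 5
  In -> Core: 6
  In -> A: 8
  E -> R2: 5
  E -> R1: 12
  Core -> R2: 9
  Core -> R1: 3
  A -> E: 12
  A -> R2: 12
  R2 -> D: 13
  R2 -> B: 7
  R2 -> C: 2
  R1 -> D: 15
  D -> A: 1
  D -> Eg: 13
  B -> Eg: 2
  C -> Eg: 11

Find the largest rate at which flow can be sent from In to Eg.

17

Augment In→E→R2→D→Eg: bottleneck 5, flow now 5.
Augment In→Core→R2→D→Eg: bottleneck 6, flow now 11.
Augment In→A→R2→D→Eg: bottleneck 2, flow now 13.
Augment In→A→R2→B→Eg: bottleneck 2, flow now 15.
Augment In→A→R2→C→Eg: bottleneck 2, flow now 17.
No augmenting path remains; maximum flow = 17.
In the residual graph, reachable from In: {In, E, Core, A, R2, R1, D, B}.
Min-cut edges: R2→C (2), D→Eg (13), B→Eg (2); capacity 2 + 13 + 2 = 17.
This cut is saturated, so no flow can exceed 17.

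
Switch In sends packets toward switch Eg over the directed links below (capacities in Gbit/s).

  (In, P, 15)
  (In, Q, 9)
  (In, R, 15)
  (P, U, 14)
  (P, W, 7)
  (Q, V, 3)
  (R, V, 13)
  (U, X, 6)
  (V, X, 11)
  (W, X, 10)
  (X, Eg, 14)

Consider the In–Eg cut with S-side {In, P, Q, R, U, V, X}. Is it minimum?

No — its capacity is 21, but the minimum cut has capacity 14.

Given cut capacity: 7 + 14 = 21.
Augment In→P→U→X→Eg: bottleneck 6, flow now 6.
Augment In→P→W→X→Eg: bottleneck 7, flow now 13.
Augment In→Q→V→X→Eg: bottleneck 1, flow now 14.
No augmenting path remains; maximum flow = 14.
In the residual graph, reachable from In: {In, P, Q, R, U, V, W, X}.
Min-cut edges: X→Eg (14); capacity 14 = 14.
Cut capacity 21 exceeds the max flow 14, so it is not minimum.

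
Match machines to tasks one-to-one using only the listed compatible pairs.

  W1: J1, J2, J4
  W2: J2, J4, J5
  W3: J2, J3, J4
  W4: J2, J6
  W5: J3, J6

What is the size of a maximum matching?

5

Unit-capacity flow: source→left, listed edges, right→sink; max matching = max flow.
Augmenting path W1→J1 (+1); matched 1.
Augmenting path W2→J2 (+1); matched 2.
Augmenting path W3→J3 (+1); matched 3.
Augmenting path W4→J6 (+1); matched 4.
Augmenting path W5→J3→W3→J4 (+1); matched 5.
No augmenting path remains; maximum matching = 5.
König certificate: {W1, W2, W3, W4, W5} is a vertex cover of size 5 (every listed pair touches it), so no matching can be larger.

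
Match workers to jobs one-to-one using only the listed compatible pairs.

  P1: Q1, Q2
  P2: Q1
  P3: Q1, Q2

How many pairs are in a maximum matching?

Unit-capacity flow: source→left, listed edges, right→sink; max matching = max flow.
Augmenting path P1→Q1 (+1); matched 1.
Augmenting path P3→Q2 (+1); matched 2.
No augmenting path remains; maximum matching = 2.
König certificate: {Q1, Q2} is a vertex cover of size 2 (every listed pair touches it), so no matching can be larger.

2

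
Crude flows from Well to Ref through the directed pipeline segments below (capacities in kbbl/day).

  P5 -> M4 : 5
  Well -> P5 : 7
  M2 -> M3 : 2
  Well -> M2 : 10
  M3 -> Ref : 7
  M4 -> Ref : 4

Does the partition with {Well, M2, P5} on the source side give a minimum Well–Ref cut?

No — its capacity is 7, but the minimum cut has capacity 6.

Given cut capacity: 2 + 5 = 7.
Augment Well→M2→M3→Ref: bottleneck 2, flow now 2.
Augment Well→P5→M4→Ref: bottleneck 4, flow now 6.
No augmenting path remains; maximum flow = 6.
In the residual graph, reachable from Well: {Well, M2, P5, M4}.
Min-cut edges: M2→M3 (2), M4→Ref (4); capacity 2 + 4 = 6.
Cut capacity 7 exceeds the max flow 6, so it is not minimum.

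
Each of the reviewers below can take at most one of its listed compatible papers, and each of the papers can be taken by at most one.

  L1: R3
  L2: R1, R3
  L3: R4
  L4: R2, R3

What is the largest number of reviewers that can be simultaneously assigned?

Unit-capacity flow: source→left, listed edges, right→sink; max matching = max flow.
Augmenting path L1→R3 (+1); matched 1.
Augmenting path L2→R1 (+1); matched 2.
Augmenting path L3→R4 (+1); matched 3.
Augmenting path L4→R2 (+1); matched 4.
No augmenting path remains; maximum matching = 4.
König certificate: {L1, L2, L3, L4} is a vertex cover of size 4 (every listed pair touches it), so no matching can be larger.

4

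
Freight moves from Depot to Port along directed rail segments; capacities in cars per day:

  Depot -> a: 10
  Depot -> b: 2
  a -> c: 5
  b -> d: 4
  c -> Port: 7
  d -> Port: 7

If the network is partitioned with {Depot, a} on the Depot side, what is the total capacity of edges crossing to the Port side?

Edges leaving {Depot, a}: Depot→b (2), a→c (5).
Cut capacity = 2 + 5 = 7.

7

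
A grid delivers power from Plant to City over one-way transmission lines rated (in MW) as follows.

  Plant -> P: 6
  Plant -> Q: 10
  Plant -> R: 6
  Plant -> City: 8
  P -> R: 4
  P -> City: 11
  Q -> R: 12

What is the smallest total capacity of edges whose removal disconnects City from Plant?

Augment Plant→City: bottleneck 8, flow now 8.
Augment Plant→P→City: bottleneck 6, flow now 14.
No augmenting path remains; maximum flow = 14.
By max-flow min-cut, the minimum cut capacity equals the max flow.
In the residual graph, reachable from Plant: {Plant, Q, R}.
Min-cut edges: Plant→P (6), Plant→City (8); capacity 6 + 8 = 14.

14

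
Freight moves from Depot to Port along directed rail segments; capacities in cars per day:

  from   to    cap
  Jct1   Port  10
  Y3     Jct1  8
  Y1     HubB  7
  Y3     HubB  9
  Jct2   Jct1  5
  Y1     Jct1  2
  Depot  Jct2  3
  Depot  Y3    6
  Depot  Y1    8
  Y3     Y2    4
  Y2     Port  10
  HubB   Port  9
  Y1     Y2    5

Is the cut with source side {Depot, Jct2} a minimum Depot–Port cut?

No — its capacity is 19, but the minimum cut has capacity 17.

Given cut capacity: 6 + 8 + 5 = 19.
Augment Depot→Y3→Jct1→Port: bottleneck 6, flow now 6.
Augment Depot→Jct2→Jct1→Port: bottleneck 3, flow now 9.
Augment Depot→Y1→Jct1→Port: bottleneck 1, flow now 10.
Augment Depot→Y1→Y2→Port: bottleneck 5, flow now 15.
Augment Depot→Y1→HubB→Port: bottleneck 2, flow now 17.
No augmenting path remains; maximum flow = 17.
In the residual graph, reachable from Depot: {Depot}.
Min-cut edges: Depot→Y3 (6), Depot→Jct2 (3), Depot→Y1 (8); capacity 6 + 3 + 8 = 17.
Cut capacity 19 exceeds the max flow 17, so it is not minimum.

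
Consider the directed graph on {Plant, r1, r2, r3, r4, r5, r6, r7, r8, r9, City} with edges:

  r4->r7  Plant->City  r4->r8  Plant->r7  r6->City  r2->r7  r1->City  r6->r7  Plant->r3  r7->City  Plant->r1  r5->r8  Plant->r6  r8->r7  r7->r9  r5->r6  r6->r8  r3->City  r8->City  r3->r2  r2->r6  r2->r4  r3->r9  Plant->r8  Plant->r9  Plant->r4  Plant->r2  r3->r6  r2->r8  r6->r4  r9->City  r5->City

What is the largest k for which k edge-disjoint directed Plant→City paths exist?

7

Assign every edge capacity 1; by Menger, the answer equals the max flow.
Path Plant→City (+1); total 1.
Path Plant→r1→City (+1); total 2.
Path Plant→r3→City (+1); total 3.
Path Plant→r6→City (+1); total 4.
Path Plant→r7→City (+1); total 5.
Path Plant→r8→City (+1); total 6.
Path Plant→r9→City (+1); total 7.
No residual Plant→City path; max flow = 7.
Certifying cut of size 7: {Plant→City, Plant→r1, Plant→r3, r6→City, r7→City, r8→City, r9→City}.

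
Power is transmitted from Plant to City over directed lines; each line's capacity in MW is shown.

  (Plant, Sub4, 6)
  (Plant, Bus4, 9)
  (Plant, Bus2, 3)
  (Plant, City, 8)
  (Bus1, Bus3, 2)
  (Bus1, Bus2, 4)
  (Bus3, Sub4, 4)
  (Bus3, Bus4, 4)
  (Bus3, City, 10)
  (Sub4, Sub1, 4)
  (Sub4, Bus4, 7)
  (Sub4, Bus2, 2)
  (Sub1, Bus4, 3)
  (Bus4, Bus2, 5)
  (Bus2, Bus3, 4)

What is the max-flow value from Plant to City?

12

Augment Plant→City: bottleneck 8, flow now 8.
Augment Plant→Bus2→Bus3→City: bottleneck 3, flow now 11.
Augment Plant→Sub4→Bus2→Bus3→City: bottleneck 1, flow now 12.
No augmenting path remains; maximum flow = 12.
In the residual graph, reachable from Plant: {Plant, Sub4, Sub1, Bus4, Bus2}.
Min-cut edges: Plant→City (8), Bus2→Bus3 (4); capacity 8 + 4 = 12.
This cut is saturated, so no flow can exceed 12.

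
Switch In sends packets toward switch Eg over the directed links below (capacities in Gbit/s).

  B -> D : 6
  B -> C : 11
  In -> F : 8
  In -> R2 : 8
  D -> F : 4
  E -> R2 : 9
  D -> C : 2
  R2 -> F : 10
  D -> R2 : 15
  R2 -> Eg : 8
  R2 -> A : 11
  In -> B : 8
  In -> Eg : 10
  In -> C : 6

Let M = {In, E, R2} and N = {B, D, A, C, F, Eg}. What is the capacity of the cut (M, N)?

Edges leaving {In, E, R2}: In→B (8), In→C (6), In→F (8), In→Eg (10), R2→A (11), R2→F (10), R2→Eg (8).
Cut capacity = 8 + 6 + 8 + 10 + 11 + 10 + 8 = 61.

61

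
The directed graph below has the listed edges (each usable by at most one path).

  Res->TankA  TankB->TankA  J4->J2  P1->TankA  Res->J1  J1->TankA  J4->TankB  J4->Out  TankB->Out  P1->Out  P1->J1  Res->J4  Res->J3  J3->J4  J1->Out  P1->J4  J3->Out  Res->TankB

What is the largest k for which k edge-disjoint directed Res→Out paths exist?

4

Assign every edge capacity 1; by Menger, the answer equals the max flow.
Path Res→J3→Out (+1); total 1.
Path Res→J4→Out (+1); total 2.
Path Res→J1→Out (+1); total 3.
Path Res→TankB→Out (+1); total 4.
No residual Res→Out path; max flow = 4.
Certifying cut of size 4: {Res→J1, Res→J3, Res→J4, Res→TankB}.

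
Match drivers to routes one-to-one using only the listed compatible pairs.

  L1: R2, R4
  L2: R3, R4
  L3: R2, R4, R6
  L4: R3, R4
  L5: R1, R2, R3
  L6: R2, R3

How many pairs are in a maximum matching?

5

Unit-capacity flow: source→left, listed edges, right→sink; max matching = max flow.
Augmenting path L1→R2 (+1); matched 1.
Augmenting path L2→R3 (+1); matched 2.
Augmenting path L3→R4 (+1); matched 3.
Augmenting path L5→R1 (+1); matched 4.
Augmenting path L4→R4→L3→R6 (+1); matched 5.
No augmenting path remains; maximum matching = 5.
König certificate: {L3, L5, R2, R3, R4} is a vertex cover of size 5 (every listed pair touches it), so no matching can be larger.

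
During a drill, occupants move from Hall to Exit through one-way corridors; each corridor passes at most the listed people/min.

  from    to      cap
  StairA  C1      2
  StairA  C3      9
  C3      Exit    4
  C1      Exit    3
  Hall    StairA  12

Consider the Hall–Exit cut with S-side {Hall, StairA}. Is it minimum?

No — its capacity is 11, but the minimum cut has capacity 6.

Given cut capacity: 2 + 9 = 11.
Augment Hall→StairA→C1→Exit: bottleneck 2, flow now 2.
Augment Hall→StairA→C3→Exit: bottleneck 4, flow now 6.
No augmenting path remains; maximum flow = 6.
In the residual graph, reachable from Hall: {Hall, StairA, C3}.
Min-cut edges: StairA→C1 (2), C3→Exit (4); capacity 2 + 4 = 6.
Cut capacity 11 exceeds the max flow 6, so it is not minimum.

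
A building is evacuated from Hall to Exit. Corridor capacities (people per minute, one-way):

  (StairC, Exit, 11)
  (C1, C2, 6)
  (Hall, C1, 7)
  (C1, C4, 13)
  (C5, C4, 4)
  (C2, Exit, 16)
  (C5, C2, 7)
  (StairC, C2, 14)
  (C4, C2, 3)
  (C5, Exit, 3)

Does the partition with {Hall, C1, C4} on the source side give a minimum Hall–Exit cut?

No — its capacity is 9, but the minimum cut has capacity 7.

Given cut capacity: 6 + 3 = 9.
Augment Hall→C1→C2→Exit: bottleneck 6, flow now 6.
Augment Hall→C1→C4→C2→Exit: bottleneck 1, flow now 7.
No augmenting path remains; maximum flow = 7.
In the residual graph, reachable from Hall: {Hall}.
Min-cut edges: Hall→C1 (7); capacity 7 = 7.
Cut capacity 9 exceeds the max flow 7, so it is not minimum.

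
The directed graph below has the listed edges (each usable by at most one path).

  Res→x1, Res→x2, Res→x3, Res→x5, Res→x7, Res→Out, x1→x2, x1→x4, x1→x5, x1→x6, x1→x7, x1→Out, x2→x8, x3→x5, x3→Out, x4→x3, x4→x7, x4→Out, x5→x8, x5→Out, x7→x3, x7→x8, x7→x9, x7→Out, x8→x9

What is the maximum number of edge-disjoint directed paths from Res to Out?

Assign every edge capacity 1; by Menger, the answer equals the max flow.
Path Res→Out (+1); total 1.
Path Res→x1→Out (+1); total 2.
Path Res→x3→Out (+1); total 3.
Path Res→x5→Out (+1); total 4.
Path Res→x7→Out (+1); total 5.
No residual Res→Out path; max flow = 5.
Certifying cut of size 5: {Res→Out, Res→x1, Res→x3, Res→x5, Res→x7}.

5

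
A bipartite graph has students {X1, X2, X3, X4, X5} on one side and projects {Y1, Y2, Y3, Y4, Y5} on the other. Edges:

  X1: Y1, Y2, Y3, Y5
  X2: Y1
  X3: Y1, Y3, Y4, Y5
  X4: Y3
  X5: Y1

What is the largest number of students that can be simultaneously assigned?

4

Unit-capacity flow: source→left, listed edges, right→sink; max matching = max flow.
Augmenting path X1→Y1 (+1); matched 1.
Augmenting path X3→Y3 (+1); matched 2.
Augmenting path X2→Y1→X1→Y2 (+1); matched 3.
Augmenting path X4→Y3→X3→Y4 (+1); matched 4.
No augmenting path remains; maximum matching = 4.
König certificate: {X1, X3, X4, Y1} is a vertex cover of size 4 (every listed pair touches it), so no matching can be larger.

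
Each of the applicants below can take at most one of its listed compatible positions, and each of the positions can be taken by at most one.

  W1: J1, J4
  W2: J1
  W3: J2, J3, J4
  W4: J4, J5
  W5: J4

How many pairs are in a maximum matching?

Unit-capacity flow: source→left, listed edges, right→sink; max matching = max flow.
Augmenting path W1→J1 (+1); matched 1.
Augmenting path W3→J2 (+1); matched 2.
Augmenting path W4→J4 (+1); matched 3.
Augmenting path W5→J4→W4→J5 (+1); matched 4.
No augmenting path remains; maximum matching = 4.
König certificate: {W3, W4, J1, J4} is a vertex cover of size 4 (every listed pair touches it), so no matching can be larger.

4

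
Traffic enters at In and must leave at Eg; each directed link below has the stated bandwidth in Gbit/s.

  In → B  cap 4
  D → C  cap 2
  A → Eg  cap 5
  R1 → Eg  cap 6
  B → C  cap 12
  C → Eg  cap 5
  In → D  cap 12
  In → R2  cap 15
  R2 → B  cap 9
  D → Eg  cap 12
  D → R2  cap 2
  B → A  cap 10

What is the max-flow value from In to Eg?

Augment In→D→Eg: bottleneck 12, flow now 12.
Augment In→B→C→Eg: bottleneck 4, flow now 16.
Augment In→R2→B→C→Eg: bottleneck 1, flow now 17.
Augment In→R2→B→A→Eg: bottleneck 5, flow now 22.
No augmenting path remains; maximum flow = 22.
In the residual graph, reachable from In: {In, R2, B, C, A}.
Min-cut edges: In→D (12), C→Eg (5), A→Eg (5); capacity 12 + 5 + 5 = 22.
This cut is saturated, so no flow can exceed 22.

22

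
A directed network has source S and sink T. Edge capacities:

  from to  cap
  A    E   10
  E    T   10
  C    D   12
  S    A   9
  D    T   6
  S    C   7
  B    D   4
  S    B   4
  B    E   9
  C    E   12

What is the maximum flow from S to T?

16

Augment S→A→E→T: bottleneck 9, flow now 9.
Augment S→B→D→T: bottleneck 4, flow now 13.
Augment S→C→D→T: bottleneck 2, flow now 15.
Augment S→C→E→T: bottleneck 1, flow now 16.
No augmenting path remains; maximum flow = 16.
In the residual graph, reachable from S: {S, A, B, C, D, E}.
Min-cut edges: D→T (6), E→T (10); capacity 6 + 10 = 16.
This cut is saturated, so no flow can exceed 16.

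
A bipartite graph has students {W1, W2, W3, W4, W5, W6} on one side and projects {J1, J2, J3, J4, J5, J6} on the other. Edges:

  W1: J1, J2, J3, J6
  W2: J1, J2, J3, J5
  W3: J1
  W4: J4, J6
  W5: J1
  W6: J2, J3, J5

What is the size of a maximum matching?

5

Unit-capacity flow: source→left, listed edges, right→sink; max matching = max flow.
Augmenting path W1→J1 (+1); matched 1.
Augmenting path W2→J2 (+1); matched 2.
Augmenting path W4→J4 (+1); matched 3.
Augmenting path W6→J3 (+1); matched 4.
Augmenting path W3→J1→W1→J6 (+1); matched 5.
No augmenting path remains; maximum matching = 5.
König certificate: {W1, W2, W4, W6, J1} is a vertex cover of size 5 (every listed pair touches it), so no matching can be larger.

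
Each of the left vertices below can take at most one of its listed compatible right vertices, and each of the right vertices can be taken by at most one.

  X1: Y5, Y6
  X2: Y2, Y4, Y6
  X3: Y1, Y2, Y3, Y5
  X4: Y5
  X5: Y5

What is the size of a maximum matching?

Unit-capacity flow: source→left, listed edges, right→sink; max matching = max flow.
Augmenting path X1→Y5 (+1); matched 1.
Augmenting path X2→Y2 (+1); matched 2.
Augmenting path X3→Y1 (+1); matched 3.
Augmenting path X4→Y5→X1→Y6 (+1); matched 4.
No augmenting path remains; maximum matching = 4.
König certificate: {X1, X2, X3, Y5} is a vertex cover of size 4 (every listed pair touches it), so no matching can be larger.

4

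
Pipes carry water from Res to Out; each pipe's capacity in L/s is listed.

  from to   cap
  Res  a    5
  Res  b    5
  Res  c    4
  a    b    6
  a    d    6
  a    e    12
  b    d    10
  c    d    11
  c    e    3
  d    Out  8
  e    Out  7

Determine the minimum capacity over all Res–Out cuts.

Augment Res→a→d→Out: bottleneck 5, flow now 5.
Augment Res→b→d→Out: bottleneck 3, flow now 8.
Augment Res→c→e→Out: bottleneck 3, flow now 11.
Augment Res→b→d→a→e→Out: bottleneck 2, flow now 13. (uses reverse residual edge)
Augment Res→c→d→a→e→Out: bottleneck 1, flow now 14. (uses reverse residual edge)
No augmenting path remains; maximum flow = 14.
By max-flow min-cut, the minimum cut capacity equals the max flow.
In the residual graph, reachable from Res: {Res}.
Min-cut edges: Res→a (5), Res→b (5), Res→c (4); capacity 5 + 5 + 4 = 14.

14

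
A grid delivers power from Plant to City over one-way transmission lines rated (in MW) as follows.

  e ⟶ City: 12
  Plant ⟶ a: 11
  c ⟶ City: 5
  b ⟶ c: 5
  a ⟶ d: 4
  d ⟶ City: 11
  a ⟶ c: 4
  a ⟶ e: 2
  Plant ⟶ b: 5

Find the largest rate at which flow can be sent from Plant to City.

Augment Plant→a→c→City: bottleneck 4, flow now 4.
Augment Plant→a→d→City: bottleneck 4, flow now 8.
Augment Plant→a→e→City: bottleneck 2, flow now 10.
Augment Plant→b→c→City: bottleneck 1, flow now 11.
No augmenting path remains; maximum flow = 11.
In the residual graph, reachable from Plant: {Plant, a, b, c}.
Min-cut edges: a→d (4), a→e (2), c→City (5); capacity 4 + 2 + 5 = 11.
This cut is saturated, so no flow can exceed 11.

11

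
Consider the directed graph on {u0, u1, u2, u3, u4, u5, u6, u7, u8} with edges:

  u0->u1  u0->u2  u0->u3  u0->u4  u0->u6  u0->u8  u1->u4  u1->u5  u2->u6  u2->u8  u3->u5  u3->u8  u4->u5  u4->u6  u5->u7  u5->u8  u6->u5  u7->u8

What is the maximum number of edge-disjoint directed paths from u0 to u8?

Assign every edge capacity 1; by Menger, the answer equals the max flow.
Path u0→u8 (+1); total 1.
Path u0→u2→u8 (+1); total 2.
Path u0→u3→u8 (+1); total 3.
Path u0→u1→u5→u8 (+1); total 4.
Path u0→u4→u5→u7→u8 (+1); total 5.
No residual u0→u8 path; max flow = 5.
Certifying cut of size 5: {u0→u2, u0→u3, u0→u8, u5→u7, u5→u8}.

5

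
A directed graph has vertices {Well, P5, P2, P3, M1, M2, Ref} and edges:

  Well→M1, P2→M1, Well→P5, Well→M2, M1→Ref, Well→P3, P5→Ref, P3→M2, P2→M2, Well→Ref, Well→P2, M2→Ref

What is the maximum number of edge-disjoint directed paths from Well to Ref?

Assign every edge capacity 1; by Menger, the answer equals the max flow.
Path Well→Ref (+1); total 1.
Path Well→P5→Ref (+1); total 2.
Path Well→M1→Ref (+1); total 3.
Path Well→M2→Ref (+1); total 4.
No residual Well→Ref path; max flow = 4.
Certifying cut of size 4: {M1→Ref, M2→Ref, Well→P5, Well→Ref}.

4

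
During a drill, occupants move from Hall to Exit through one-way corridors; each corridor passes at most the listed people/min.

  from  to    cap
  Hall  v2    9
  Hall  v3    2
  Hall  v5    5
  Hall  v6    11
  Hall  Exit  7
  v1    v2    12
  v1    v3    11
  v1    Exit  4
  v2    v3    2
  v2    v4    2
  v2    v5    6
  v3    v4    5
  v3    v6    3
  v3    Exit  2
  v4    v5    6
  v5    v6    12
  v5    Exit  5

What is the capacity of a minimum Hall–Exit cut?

Augment Hall→Exit: bottleneck 7, flow now 7.
Augment Hall→v3→Exit: bottleneck 2, flow now 9.
Augment Hall→v5→Exit: bottleneck 5, flow now 14.
No augmenting path remains; maximum flow = 14.
By max-flow min-cut, the minimum cut capacity equals the max flow.
In the residual graph, reachable from Hall: {Hall, v2, v3, v4, v5, v6}.
Min-cut edges: Hall→Exit (7), v3→Exit (2), v5→Exit (5); capacity 7 + 2 + 5 = 14.

14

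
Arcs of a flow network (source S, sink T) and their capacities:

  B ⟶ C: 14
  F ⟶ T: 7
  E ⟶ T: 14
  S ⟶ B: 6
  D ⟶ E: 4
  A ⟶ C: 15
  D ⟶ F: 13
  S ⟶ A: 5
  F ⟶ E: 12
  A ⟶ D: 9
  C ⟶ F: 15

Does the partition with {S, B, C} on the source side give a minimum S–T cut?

No — its capacity is 20, but the minimum cut has capacity 11.

Given cut capacity: 5 + 15 = 20.
Augment S→A→C→F→T: bottleneck 5, flow now 5.
Augment S→B→C→F→T: bottleneck 2, flow now 7.
Augment S→B→C→F→E→T: bottleneck 4, flow now 11.
No augmenting path remains; maximum flow = 11.
In the residual graph, reachable from S: {S}.
Min-cut edges: S→A (5), S→B (6); capacity 5 + 6 = 11.
Cut capacity 20 exceeds the max flow 11, so it is not minimum.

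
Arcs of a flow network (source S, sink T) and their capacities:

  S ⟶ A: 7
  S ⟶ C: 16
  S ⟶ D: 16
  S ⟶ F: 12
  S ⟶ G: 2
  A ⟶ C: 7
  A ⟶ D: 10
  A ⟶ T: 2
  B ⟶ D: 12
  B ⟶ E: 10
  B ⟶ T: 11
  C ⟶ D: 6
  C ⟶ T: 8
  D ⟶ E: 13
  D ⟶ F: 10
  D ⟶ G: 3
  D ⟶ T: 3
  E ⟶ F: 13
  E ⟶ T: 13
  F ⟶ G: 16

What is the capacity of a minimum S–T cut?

26

Augment S→A→T: bottleneck 2, flow now 2.
Augment S→C→T: bottleneck 8, flow now 10.
Augment S→D→T: bottleneck 3, flow now 13.
Augment S→D→E→T: bottleneck 13, flow now 26.
No augmenting path remains; maximum flow = 26.
By max-flow min-cut, the minimum cut capacity equals the max flow.
In the residual graph, reachable from S: {S, A, C, D, F, G}.
Min-cut edges: A→T (2), C→T (8), D→E (13), D→T (3); capacity 2 + 8 + 13 + 3 = 26.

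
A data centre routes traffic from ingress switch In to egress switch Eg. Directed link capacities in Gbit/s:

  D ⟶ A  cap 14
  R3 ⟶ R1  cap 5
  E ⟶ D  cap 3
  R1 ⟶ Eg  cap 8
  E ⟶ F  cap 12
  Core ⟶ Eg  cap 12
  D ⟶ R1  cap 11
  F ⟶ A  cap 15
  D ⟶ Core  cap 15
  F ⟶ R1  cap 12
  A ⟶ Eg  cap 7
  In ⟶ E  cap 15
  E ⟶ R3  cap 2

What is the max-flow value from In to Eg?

Augment In→E→R3→R1→Eg: bottleneck 2, flow now 2.
Augment In→E→F→R1→Eg: bottleneck 6, flow now 8.
Augment In→E→F→A→Eg: bottleneck 6, flow now 14.
Augment In→E→D→A→Eg: bottleneck 1, flow now 15.
No augmenting path remains; maximum flow = 15.
In the residual graph, reachable from In: {In}.
Min-cut edges: In→E (15); capacity 15 = 15.
This cut is saturated, so no flow can exceed 15.

15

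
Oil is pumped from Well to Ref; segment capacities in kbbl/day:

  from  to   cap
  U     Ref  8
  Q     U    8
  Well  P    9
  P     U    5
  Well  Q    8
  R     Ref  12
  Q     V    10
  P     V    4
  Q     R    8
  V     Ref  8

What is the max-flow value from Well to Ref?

Augment Well→P→U→Ref: bottleneck 5, flow now 5.
Augment Well→P→V→Ref: bottleneck 4, flow now 9.
Augment Well→Q→R→Ref: bottleneck 8, flow now 17.
No augmenting path remains; maximum flow = 17.
In the residual graph, reachable from Well: {Well}.
Min-cut edges: Well→P (9), Well→Q (8); capacity 9 + 8 = 17.
This cut is saturated, so no flow can exceed 17.

17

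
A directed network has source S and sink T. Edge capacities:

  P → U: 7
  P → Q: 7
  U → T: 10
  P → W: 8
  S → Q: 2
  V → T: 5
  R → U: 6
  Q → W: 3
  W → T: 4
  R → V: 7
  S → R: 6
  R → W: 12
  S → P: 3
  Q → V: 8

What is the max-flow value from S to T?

Augment S→P→U→T: bottleneck 3, flow now 3.
Augment S→Q→V→T: bottleneck 2, flow now 5.
Augment S→R→U→T: bottleneck 6, flow now 11.
No augmenting path remains; maximum flow = 11.
In the residual graph, reachable from S: {S}.
Min-cut edges: S→P (3), S→Q (2), S→R (6); capacity 3 + 2 + 6 = 11.
This cut is saturated, so no flow can exceed 11.

11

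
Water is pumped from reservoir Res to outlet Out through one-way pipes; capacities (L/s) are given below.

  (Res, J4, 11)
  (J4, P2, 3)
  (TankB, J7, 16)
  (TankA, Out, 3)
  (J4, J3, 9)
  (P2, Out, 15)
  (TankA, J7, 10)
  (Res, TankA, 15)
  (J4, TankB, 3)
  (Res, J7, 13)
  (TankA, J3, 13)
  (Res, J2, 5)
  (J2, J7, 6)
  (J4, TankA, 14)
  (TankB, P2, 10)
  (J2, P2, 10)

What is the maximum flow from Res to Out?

14

Augment Res→TankA→Out: bottleneck 3, flow now 3.
Augment Res→J4→P2→Out: bottleneck 3, flow now 6.
Augment Res→J2→P2→Out: bottleneck 5, flow now 11.
Augment Res→J4→TankB→P2→Out: bottleneck 3, flow now 14.
No augmenting path remains; maximum flow = 14.
In the residual graph, reachable from Res: {Res, J4, TankA, J3, J7}.
Min-cut edges: Res→J2 (5), J4→TankB (3), J4→P2 (3), TankA→Out (3); capacity 5 + 3 + 3 + 3 = 14.
This cut is saturated, so no flow can exceed 14.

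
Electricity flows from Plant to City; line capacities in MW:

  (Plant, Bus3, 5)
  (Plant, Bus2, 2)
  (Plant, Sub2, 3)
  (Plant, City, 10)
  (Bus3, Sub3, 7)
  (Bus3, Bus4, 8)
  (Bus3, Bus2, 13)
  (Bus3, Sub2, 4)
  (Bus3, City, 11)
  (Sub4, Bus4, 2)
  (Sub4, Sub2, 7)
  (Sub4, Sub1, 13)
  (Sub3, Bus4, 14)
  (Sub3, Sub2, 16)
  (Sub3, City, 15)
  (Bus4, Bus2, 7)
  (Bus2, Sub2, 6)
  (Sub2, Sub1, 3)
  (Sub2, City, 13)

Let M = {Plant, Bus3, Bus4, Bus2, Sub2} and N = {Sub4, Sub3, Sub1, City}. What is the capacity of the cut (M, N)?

Edges leaving {Plant, Bus3, Bus4, Bus2, Sub2}: Plant→City (10), Bus3→Sub3 (7), Bus3→City (11), Sub2→Sub1 (3), Sub2→City (13).
Cut capacity = 10 + 7 + 11 + 3 + 13 = 44.

44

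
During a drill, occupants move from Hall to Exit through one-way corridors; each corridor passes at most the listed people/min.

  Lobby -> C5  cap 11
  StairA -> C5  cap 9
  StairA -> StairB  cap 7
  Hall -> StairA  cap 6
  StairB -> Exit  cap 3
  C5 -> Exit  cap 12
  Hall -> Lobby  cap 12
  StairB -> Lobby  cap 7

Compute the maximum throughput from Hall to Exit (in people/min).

15

Augment Hall→StairA→StairB→Exit: bottleneck 3, flow now 3.
Augment Hall→StairA→C5→Exit: bottleneck 3, flow now 6.
Augment Hall→Lobby→C5→Exit: bottleneck 9, flow now 15.
No augmenting path remains; maximum flow = 15.
In the residual graph, reachable from Hall: {Hall, StairA, Lobby, StairB, C5}.
Min-cut edges: StairB→Exit (3), C5→Exit (12); capacity 3 + 12 = 15.
This cut is saturated, so no flow can exceed 15.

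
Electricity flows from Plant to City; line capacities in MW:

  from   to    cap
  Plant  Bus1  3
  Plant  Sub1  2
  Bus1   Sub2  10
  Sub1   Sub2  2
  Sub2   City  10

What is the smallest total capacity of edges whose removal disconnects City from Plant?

Augment Plant→Bus1→Sub2→City: bottleneck 3, flow now 3.
Augment Plant→Sub1→Sub2→City: bottleneck 2, flow now 5.
No augmenting path remains; maximum flow = 5.
By max-flow min-cut, the minimum cut capacity equals the max flow.
In the residual graph, reachable from Plant: {Plant}.
Min-cut edges: Plant→Bus1 (3), Plant→Sub1 (2); capacity 3 + 2 = 5.

5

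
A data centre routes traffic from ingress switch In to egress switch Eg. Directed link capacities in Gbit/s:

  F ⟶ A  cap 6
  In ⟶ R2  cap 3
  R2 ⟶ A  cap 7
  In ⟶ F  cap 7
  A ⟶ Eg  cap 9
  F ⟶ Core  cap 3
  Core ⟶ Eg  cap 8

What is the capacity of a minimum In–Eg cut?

Augment In→R2→A→Eg: bottleneck 3, flow now 3.
Augment In→F→A→Eg: bottleneck 6, flow now 9.
Augment In→F→Core→Eg: bottleneck 1, flow now 10.
No augmenting path remains; maximum flow = 10.
By max-flow min-cut, the minimum cut capacity equals the max flow.
In the residual graph, reachable from In: {In}.
Min-cut edges: In→R2 (3), In→F (7); capacity 3 + 7 = 10.

10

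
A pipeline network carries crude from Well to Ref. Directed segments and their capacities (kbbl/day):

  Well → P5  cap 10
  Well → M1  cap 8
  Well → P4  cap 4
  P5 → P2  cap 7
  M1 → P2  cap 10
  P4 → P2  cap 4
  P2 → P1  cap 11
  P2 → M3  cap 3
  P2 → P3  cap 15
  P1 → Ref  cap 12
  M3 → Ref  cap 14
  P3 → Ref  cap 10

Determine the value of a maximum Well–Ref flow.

19

Augment Well→P5→P2→P1→Ref: bottleneck 7, flow now 7.
Augment Well→M1→P2→P1→Ref: bottleneck 4, flow now 11.
Augment Well→M1→P2→M3→Ref: bottleneck 3, flow now 14.
Augment Well→M1→P2→P3→Ref: bottleneck 1, flow now 15.
Augment Well→P4→P2→P3→Ref: bottleneck 4, flow now 19.
No augmenting path remains; maximum flow = 19.
In the residual graph, reachable from Well: {Well, P5}.
Min-cut edges: Well→M1 (8), Well→P4 (4), P5→P2 (7); capacity 8 + 4 + 7 = 19.
This cut is saturated, so no flow can exceed 19.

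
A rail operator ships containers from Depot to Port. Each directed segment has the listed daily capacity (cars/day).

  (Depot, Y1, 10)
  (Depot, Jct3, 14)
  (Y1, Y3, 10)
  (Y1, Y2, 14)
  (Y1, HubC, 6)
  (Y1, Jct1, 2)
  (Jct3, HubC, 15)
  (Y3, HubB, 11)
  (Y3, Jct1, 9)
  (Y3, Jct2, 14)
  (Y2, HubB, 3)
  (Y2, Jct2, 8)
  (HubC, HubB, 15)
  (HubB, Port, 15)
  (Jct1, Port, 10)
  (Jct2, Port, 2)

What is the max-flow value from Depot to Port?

24

Augment Depot→Y1→Jct1→Port: bottleneck 2, flow now 2.
Augment Depot→Y1→Y3→HubB→Port: bottleneck 8, flow now 10.
Augment Depot→Jct3→HubC→HubB→Port: bottleneck 7, flow now 17.
Augment Depot→Jct3→HubC→HubB→Y3→Jct1→Port: bottleneck 7, flow now 24. (uses reverse residual edge)
No augmenting path remains; maximum flow = 24.
In the residual graph, reachable from Depot: {Depot}.
Min-cut edges: Depot→Y1 (10), Depot→Jct3 (14); capacity 10 + 14 = 24.
This cut is saturated, so no flow can exceed 24.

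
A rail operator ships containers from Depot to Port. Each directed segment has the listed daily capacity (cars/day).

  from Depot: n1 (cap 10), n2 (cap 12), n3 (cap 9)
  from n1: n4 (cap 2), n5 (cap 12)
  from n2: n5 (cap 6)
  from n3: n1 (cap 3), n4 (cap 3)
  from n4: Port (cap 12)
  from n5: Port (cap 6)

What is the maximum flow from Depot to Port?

11

Augment Depot→n1→n4→Port: bottleneck 2, flow now 2.
Augment Depot→n1→n5→Port: bottleneck 6, flow now 8.
Augment Depot→n3→n4→Port: bottleneck 3, flow now 11.
No augmenting path remains; maximum flow = 11.
In the residual graph, reachable from Depot: {Depot, n1, n2, n3, n5}.
Min-cut edges: n1→n4 (2), n3→n4 (3), n5→Port (6); capacity 2 + 3 + 6 = 11.
This cut is saturated, so no flow can exceed 11.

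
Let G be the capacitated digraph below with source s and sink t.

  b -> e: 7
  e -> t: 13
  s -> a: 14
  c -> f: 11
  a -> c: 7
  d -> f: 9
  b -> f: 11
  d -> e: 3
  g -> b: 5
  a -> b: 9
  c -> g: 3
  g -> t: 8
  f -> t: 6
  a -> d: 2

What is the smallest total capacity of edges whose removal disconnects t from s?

14

Augment s→a→b→e→t: bottleneck 7, flow now 7.
Augment s→a→b→f→t: bottleneck 2, flow now 9.
Augment s→a→c→f→t: bottleneck 4, flow now 13.
Augment s→a→c→g→t: bottleneck 1, flow now 14.
No augmenting path remains; maximum flow = 14.
By max-flow min-cut, the minimum cut capacity equals the max flow.
In the residual graph, reachable from s: {s}.
Min-cut edges: s→a (14); capacity 14 = 14.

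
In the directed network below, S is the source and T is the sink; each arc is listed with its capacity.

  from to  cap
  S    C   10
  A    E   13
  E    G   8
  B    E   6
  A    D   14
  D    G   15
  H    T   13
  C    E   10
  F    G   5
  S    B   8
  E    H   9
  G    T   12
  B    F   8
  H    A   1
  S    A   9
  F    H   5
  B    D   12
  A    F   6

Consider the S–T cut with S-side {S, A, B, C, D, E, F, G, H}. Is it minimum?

Given cut capacity: 12 + 13 = 25.
Augment S→A→D→G→T: bottleneck 9, flow now 9.
Augment S→B→D→G→T: bottleneck 3, flow now 12.
Augment S→B→E→H→T: bottleneck 5, flow now 17.
Augment S→C→E→H→T: bottleneck 4, flow now 21.
Augment S→C→E→B→F→H→T: bottleneck 4, flow now 25. (uses reverse residual edge)
No augmenting path remains; maximum flow = 25.
Cut capacity 25 equals the max flow, so it is a minimum cut.

Yes — it is a minimum cut (capacity 25).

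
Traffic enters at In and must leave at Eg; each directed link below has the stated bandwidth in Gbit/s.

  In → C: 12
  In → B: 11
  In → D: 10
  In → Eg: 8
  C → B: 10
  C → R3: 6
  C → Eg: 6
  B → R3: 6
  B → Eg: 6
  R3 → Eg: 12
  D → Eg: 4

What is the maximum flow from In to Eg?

Augment In→Eg: bottleneck 8, flow now 8.
Augment In→C→Eg: bottleneck 6, flow now 14.
Augment In→B→Eg: bottleneck 6, flow now 20.
Augment In→D→Eg: bottleneck 4, flow now 24.
Augment In→C→R3→Eg: bottleneck 6, flow now 30.
Augment In→B→R3→Eg: bottleneck 5, flow now 35.
No augmenting path remains; maximum flow = 35.
In the residual graph, reachable from In: {In, D}.
Min-cut edges: In→C (12), In→B (11), In→Eg (8), D→Eg (4); capacity 12 + 11 + 8 + 4 = 35.
This cut is saturated, so no flow can exceed 35.

35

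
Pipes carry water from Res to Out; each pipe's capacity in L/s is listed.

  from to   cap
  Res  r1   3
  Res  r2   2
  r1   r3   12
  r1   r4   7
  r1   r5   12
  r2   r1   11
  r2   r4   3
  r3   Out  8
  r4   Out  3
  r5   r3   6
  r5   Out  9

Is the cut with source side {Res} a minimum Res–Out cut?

Given cut capacity: 3 + 2 = 5.
Augment Res→r1→r3→Out: bottleneck 3, flow now 3.
Augment Res→r2→r4→Out: bottleneck 2, flow now 5.
No augmenting path remains; maximum flow = 5.
Cut capacity 5 equals the max flow, so it is a minimum cut.

Yes — it is a minimum cut (capacity 5).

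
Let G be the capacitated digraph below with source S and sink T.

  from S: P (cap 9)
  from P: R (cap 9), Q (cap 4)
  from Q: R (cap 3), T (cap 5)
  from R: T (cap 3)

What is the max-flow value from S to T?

Augment S→P→Q→T: bottleneck 4, flow now 4.
Augment S→P→R→T: bottleneck 3, flow now 7.
No augmenting path remains; maximum flow = 7.
In the residual graph, reachable from S: {S, P, R}.
Min-cut edges: P→Q (4), R→T (3); capacity 4 + 3 = 7.
This cut is saturated, so no flow can exceed 7.

7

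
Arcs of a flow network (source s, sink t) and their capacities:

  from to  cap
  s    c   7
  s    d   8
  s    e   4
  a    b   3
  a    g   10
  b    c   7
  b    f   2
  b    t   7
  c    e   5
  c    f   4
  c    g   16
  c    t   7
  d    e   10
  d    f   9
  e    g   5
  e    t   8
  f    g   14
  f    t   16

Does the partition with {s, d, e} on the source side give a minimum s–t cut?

No — its capacity is 29, but the minimum cut has capacity 19.

Given cut capacity: 7 + 9 + 5 + 8 = 29.
Augment s→c→t: bottleneck 7, flow now 7.
Augment s→e→t: bottleneck 4, flow now 11.
Augment s→d→e→t: bottleneck 4, flow now 15.
Augment s→d→f→t: bottleneck 4, flow now 19.
No augmenting path remains; maximum flow = 19.
In the residual graph, reachable from s: {s}.
Min-cut edges: s→c (7), s→d (8), s→e (4); capacity 7 + 8 + 4 = 19.
Cut capacity 29 exceeds the max flow 19, so it is not minimum.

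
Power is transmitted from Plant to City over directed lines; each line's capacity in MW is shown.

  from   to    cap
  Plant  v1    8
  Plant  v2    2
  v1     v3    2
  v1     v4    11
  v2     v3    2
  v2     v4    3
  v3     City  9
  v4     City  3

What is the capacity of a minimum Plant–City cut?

Augment Plant→v1→v3→City: bottleneck 2, flow now 2.
Augment Plant→v1→v4→City: bottleneck 3, flow now 5.
Augment Plant→v2→v3→City: bottleneck 2, flow now 7.
No augmenting path remains; maximum flow = 7.
By max-flow min-cut, the minimum cut capacity equals the max flow.
In the residual graph, reachable from Plant: {Plant, v1, v4}.
Min-cut edges: Plant→v2 (2), v1→v3 (2), v4→City (3); capacity 2 + 2 + 3 = 7.

7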